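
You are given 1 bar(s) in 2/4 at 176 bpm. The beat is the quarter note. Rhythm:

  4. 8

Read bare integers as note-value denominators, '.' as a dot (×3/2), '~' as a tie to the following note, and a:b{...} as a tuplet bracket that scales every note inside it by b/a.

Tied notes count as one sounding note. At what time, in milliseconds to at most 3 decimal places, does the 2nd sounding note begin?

note 2 onset = 3/2b = 511.364ms

1. 0.0ms @ 0 + 511.364ms (3/2)
2. 511.364ms @ 3/2 + 170.455ms (1/2)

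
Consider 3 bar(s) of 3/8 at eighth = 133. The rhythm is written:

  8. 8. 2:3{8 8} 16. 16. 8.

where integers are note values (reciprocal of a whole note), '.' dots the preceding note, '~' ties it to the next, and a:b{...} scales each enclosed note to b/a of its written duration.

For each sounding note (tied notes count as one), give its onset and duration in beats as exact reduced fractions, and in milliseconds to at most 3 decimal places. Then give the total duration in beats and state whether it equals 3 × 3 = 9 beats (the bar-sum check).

1) 0.0ms=0b +676.692ms=3/2b
2) 676.692ms=3/2b +676.692ms=3/2b
3) 1353.383ms=3b +676.692ms=3/2b
4) 2030.075ms=9/2b +676.692ms=3/2b
5) 2706.767ms=6b +338.346ms=3/4b
6) 3045.113ms=27/4b +338.346ms=3/4b
7) 3383.459ms=15/2b +676.692ms=3/2b
Σ=9b of 9 (133bpm 3/8) — PASS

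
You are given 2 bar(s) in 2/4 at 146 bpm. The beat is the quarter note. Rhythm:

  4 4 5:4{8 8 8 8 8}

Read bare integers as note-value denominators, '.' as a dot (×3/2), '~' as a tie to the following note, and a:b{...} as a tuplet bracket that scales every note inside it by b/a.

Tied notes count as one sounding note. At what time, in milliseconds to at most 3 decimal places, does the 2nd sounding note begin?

1. 0.0ms @ 0 + 410.959ms (1)
2. 410.959ms @ 1 + 410.959ms (1)
3. 821.918ms @ 2 + 164.384ms (2/5)
4. 986.301ms @ 12/5 + 164.384ms (2/5)
5. 1150.685ms @ 14/5 + 164.384ms (2/5)
6. 1315.068ms @ 16/5 + 164.384ms (2/5)
7. 1479.452ms @ 18/5 + 164.384ms (2/5)

note 2 onset = 1b = 410.959ms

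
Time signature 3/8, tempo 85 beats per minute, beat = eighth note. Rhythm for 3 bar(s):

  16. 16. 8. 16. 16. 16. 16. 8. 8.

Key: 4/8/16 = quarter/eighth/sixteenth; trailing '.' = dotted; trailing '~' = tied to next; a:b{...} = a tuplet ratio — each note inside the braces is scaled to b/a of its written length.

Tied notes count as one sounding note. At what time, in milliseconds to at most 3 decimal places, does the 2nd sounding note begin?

note 2 onset = 3/4b = 529.412ms

1. 0.0ms @ 0 + 529.412ms (3/4)
2. 529.412ms @ 3/4 + 529.412ms (3/4)
3. 1058.824ms @ 3/2 + 1058.824ms (3/2)
4. 2117.647ms @ 3 + 529.412ms (3/4)
5. 2647.059ms @ 15/4 + 529.412ms (3/4)
6. 3176.471ms @ 9/2 + 529.412ms (3/4)
7. 3705.882ms @ 21/4 + 529.412ms (3/4)
8. 4235.294ms @ 6 + 1058.824ms (3/2)
9. 5294.118ms @ 15/2 + 1058.824ms (3/2)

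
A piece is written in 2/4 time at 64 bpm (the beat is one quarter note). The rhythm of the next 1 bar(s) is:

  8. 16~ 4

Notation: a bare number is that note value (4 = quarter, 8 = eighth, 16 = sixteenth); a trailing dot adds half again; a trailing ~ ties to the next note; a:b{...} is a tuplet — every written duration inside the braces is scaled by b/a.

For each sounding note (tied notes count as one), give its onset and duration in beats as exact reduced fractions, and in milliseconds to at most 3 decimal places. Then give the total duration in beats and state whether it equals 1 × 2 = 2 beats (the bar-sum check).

1) 0.0ms=0b +703.125ms=3/4b
2) 703.125ms=3/4b +1171.875ms=5/4b
Σ=2b of 2 (64bpm 2/4) — PASS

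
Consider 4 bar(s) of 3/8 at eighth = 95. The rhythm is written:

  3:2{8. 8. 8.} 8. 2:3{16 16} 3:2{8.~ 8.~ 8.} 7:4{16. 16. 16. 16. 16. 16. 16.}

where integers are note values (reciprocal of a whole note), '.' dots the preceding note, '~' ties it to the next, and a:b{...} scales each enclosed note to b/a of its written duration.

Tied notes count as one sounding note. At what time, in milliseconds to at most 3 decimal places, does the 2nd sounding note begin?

note 2 onset = 1b = 631.579ms

1. 0.0ms @ 0 + 631.579ms (1)
2. 631.579ms @ 1 + 631.579ms (1)
3. 1263.158ms @ 2 + 631.579ms (1)
4. 1894.737ms @ 3 + 947.368ms (3/2)
5. 2842.105ms @ 9/2 + 473.684ms (3/4)
6. 3315.789ms @ 21/4 + 473.684ms (3/4)
7. 3789.474ms @ 6 + 1894.737ms (3)
8. 5684.211ms @ 9 + 270.677ms (3/7)
9. 5954.887ms @ 66/7 + 270.677ms (3/7)
10. 6225.564ms @ 69/7 + 270.677ms (3/7)
11. 6496.241ms @ 72/7 + 270.677ms (3/7)
12. 6766.917ms @ 75/7 + 270.677ms (3/7)
13. 7037.594ms @ 78/7 + 270.677ms (3/7)
14. 7308.271ms @ 81/7 + 270.677ms (3/7)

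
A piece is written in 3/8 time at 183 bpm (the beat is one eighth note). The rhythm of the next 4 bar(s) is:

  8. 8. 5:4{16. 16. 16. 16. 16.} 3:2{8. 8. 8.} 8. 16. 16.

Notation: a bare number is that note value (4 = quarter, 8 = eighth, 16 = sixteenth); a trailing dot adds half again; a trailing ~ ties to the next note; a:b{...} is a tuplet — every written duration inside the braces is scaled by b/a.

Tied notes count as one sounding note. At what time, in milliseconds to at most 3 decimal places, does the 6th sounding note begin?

note 6 onset = 24/5b = 1573.77ms

1. 0.0ms @ 0 + 491.803ms (3/2)
2. 491.803ms @ 3/2 + 491.803ms (3/2)
3. 983.607ms @ 3 + 196.721ms (3/5)
4. 1180.328ms @ 18/5 + 196.721ms (3/5)
5. 1377.049ms @ 21/5 + 196.721ms (3/5)
6. 1573.77ms @ 24/5 + 196.721ms (3/5)
7. 1770.492ms @ 27/5 + 196.721ms (3/5)
8. 1967.213ms @ 6 + 327.869ms (1)
9. 2295.082ms @ 7 + 327.869ms (1)
10. 2622.951ms @ 8 + 327.869ms (1)
11. 2950.82ms @ 9 + 491.803ms (3/2)
12. 3442.623ms @ 21/2 + 245.902ms (3/4)
13. 3688.525ms @ 45/4 + 245.902ms (3/4)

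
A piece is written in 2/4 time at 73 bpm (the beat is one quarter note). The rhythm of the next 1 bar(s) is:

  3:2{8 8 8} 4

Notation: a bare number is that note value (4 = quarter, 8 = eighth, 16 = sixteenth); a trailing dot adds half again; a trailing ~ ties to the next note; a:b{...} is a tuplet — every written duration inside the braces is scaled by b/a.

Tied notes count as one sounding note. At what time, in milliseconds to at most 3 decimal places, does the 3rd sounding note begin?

1. 0.0ms @ 0 + 273.973ms (1/3)
2. 273.973ms @ 1/3 + 273.973ms (1/3)
3. 547.945ms @ 2/3 + 273.973ms (1/3)
4. 821.918ms @ 1 + 821.918ms (1)

note 3 onset = 2/3b = 547.945ms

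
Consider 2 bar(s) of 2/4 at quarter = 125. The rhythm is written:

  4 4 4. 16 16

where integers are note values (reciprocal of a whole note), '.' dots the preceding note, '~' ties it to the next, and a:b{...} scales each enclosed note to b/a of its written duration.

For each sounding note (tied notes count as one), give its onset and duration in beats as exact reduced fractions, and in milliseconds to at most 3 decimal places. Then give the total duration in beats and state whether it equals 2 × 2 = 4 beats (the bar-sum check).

1) 0.0ms=0b +480.0ms=1b
2) 480.0ms=1b +480.0ms=1b
3) 960.0ms=2b +720.0ms=3/2b
4) 1680.0ms=7/2b +120.0ms=1/4b
5) 1800.0ms=15/4b +120.0ms=1/4b
Σ=4b of 4 (125bpm 2/4) — PASS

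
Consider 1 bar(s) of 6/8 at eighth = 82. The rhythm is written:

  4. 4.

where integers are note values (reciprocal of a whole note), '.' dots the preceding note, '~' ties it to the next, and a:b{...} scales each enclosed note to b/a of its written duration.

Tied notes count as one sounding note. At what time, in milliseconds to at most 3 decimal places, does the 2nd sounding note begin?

note 2 onset = 3b = 2195.122ms

1. 0.0ms @ 0 + 2195.122ms (3)
2. 2195.122ms @ 3 + 2195.122ms (3)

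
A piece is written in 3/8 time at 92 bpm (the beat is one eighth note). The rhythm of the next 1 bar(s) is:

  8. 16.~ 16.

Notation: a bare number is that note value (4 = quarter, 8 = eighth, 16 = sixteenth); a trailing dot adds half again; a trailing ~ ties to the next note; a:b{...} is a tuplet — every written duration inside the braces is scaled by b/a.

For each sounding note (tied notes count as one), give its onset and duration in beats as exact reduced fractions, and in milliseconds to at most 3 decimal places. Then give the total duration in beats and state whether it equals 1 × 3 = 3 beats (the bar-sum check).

1) 0.0ms=0b +978.261ms=3/2b
2) 978.261ms=3/2b +978.261ms=3/2b
Σ=3b of 3 (92bpm 3/8) — PASS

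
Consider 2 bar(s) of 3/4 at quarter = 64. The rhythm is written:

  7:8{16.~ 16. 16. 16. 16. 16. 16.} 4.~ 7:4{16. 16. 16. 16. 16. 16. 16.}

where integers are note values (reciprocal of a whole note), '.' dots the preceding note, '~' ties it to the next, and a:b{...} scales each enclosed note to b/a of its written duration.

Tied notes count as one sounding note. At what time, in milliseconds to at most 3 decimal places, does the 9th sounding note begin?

1. 0.0ms @ 0 + 803.571ms (6/7)
2. 803.571ms @ 6/7 + 401.786ms (3/7)
3. 1205.357ms @ 9/7 + 401.786ms (3/7)
4. 1607.143ms @ 12/7 + 401.786ms (3/7)
5. 2008.929ms @ 15/7 + 401.786ms (3/7)
6. 2410.714ms @ 18/7 + 401.786ms (3/7)
7. 2812.5ms @ 3 + 1607.143ms (12/7)
8. 4419.643ms @ 33/7 + 200.893ms (3/14)
9. 4620.536ms @ 69/14 + 200.893ms (3/14)
10. 4821.429ms @ 36/7 + 200.893ms (3/14)
11. 5022.321ms @ 75/14 + 200.893ms (3/14)
12. 5223.214ms @ 39/7 + 200.893ms (3/14)
13. 5424.107ms @ 81/14 + 200.893ms (3/14)

note 9 onset = 69/14b = 4620.536ms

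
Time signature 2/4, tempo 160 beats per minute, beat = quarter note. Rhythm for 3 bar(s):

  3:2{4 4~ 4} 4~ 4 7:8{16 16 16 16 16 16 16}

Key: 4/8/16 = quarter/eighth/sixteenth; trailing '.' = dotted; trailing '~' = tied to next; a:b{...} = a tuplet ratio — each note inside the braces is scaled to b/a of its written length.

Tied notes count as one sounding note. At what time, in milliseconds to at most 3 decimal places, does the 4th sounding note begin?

1. 0.0ms @ 0 + 250.0ms (2/3)
2. 250.0ms @ 2/3 + 500.0ms (4/3)
3. 750.0ms @ 2 + 750.0ms (2)
4. 1500.0ms @ 4 + 107.143ms (2/7)
5. 1607.143ms @ 30/7 + 107.143ms (2/7)
6. 1714.286ms @ 32/7 + 107.143ms (2/7)
7. 1821.429ms @ 34/7 + 107.143ms (2/7)
8. 1928.571ms @ 36/7 + 107.143ms (2/7)
9. 2035.714ms @ 38/7 + 107.143ms (2/7)
10. 2142.857ms @ 40/7 + 107.143ms (2/7)

note 4 onset = 4b = 1500.0ms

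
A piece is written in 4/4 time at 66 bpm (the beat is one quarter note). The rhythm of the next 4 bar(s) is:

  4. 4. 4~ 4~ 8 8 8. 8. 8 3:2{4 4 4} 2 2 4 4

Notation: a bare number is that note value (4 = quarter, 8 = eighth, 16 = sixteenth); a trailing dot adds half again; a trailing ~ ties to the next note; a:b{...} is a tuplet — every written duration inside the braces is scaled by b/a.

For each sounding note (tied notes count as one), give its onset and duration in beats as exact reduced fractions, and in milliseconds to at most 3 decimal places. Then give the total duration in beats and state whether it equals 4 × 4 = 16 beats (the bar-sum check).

1) 0.0ms=0b +1363.636ms=3/2b
2) 1363.636ms=3/2b +1363.636ms=3/2b
3) 2727.273ms=3b +2272.727ms=5/2b
4) 5000.0ms=11/2b +454.545ms=1/2b
5) 5454.545ms=6b +681.818ms=3/4b
6) 6136.364ms=27/4b +681.818ms=3/4b
7) 6818.182ms=15/2b +454.545ms=1/2b
8) 7272.727ms=8b +606.061ms=2/3b
9) 7878.788ms=26/3b +606.061ms=2/3b
10) 8484.848ms=28/3b +606.061ms=2/3b
11) 9090.909ms=10b +1818.182ms=2b
12) 10909.091ms=12b +1818.182ms=2b
13) 12727.273ms=14b +909.091ms=1b
14) 13636.364ms=15b +909.091ms=1b
Σ=16b of 16 (66bpm 4/4) — PASS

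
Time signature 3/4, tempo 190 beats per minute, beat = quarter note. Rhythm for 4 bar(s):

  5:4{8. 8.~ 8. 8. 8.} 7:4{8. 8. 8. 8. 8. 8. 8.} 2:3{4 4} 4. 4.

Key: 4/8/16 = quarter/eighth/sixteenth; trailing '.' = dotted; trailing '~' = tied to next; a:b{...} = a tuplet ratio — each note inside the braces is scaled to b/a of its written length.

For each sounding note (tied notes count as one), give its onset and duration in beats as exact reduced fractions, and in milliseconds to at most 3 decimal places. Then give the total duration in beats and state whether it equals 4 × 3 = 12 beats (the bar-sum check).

1) 0.0ms=0b +189.474ms=3/5b
2) 189.474ms=3/5b +378.947ms=6/5b
3) 568.421ms=9/5b +189.474ms=3/5b
4) 757.895ms=12/5b +189.474ms=3/5b
5) 947.368ms=3b +135.338ms=3/7b
6) 1082.707ms=24/7b +135.338ms=3/7b
7) 1218.045ms=27/7b +135.338ms=3/7b
8) 1353.383ms=30/7b +135.338ms=3/7b
9) 1488.722ms=33/7b +135.338ms=3/7b
10) 1624.06ms=36/7b +135.338ms=3/7b
11) 1759.398ms=39/7b +135.338ms=3/7b
12) 1894.737ms=6b +473.684ms=3/2b
13) 2368.421ms=15/2b +473.684ms=3/2b
14) 2842.105ms=9b +473.684ms=3/2b
15) 3315.789ms=21/2b +473.684ms=3/2b
Σ=12b of 12 (190bpm 3/4) — PASS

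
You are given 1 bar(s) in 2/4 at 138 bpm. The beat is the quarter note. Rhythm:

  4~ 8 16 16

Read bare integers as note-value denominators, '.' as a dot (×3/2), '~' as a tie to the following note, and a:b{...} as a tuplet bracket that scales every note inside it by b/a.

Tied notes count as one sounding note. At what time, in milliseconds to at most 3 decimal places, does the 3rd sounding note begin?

1. 0.0ms @ 0 + 652.174ms (3/2)
2. 652.174ms @ 3/2 + 108.696ms (1/4)
3. 760.87ms @ 7/4 + 108.696ms (1/4)

note 3 onset = 7/4b = 760.87ms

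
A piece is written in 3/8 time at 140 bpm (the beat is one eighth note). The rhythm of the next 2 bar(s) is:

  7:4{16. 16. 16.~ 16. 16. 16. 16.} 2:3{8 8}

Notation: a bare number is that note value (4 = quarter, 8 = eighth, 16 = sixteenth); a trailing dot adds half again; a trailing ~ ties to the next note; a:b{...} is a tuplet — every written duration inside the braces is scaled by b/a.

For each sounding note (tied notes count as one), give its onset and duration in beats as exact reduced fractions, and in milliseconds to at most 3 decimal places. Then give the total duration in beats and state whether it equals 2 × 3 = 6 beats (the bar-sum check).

1) 0.0ms=0b +183.673ms=3/7b
2) 183.673ms=3/7b +183.673ms=3/7b
3) 367.347ms=6/7b +367.347ms=6/7b
4) 734.694ms=12/7b +183.673ms=3/7b
5) 918.367ms=15/7b +183.673ms=3/7b
6) 1102.041ms=18/7b +183.673ms=3/7b
7) 1285.714ms=3b +642.857ms=3/2b
8) 1928.571ms=9/2b +642.857ms=3/2b
Σ=6b of 6 (140bpm 3/8) — PASS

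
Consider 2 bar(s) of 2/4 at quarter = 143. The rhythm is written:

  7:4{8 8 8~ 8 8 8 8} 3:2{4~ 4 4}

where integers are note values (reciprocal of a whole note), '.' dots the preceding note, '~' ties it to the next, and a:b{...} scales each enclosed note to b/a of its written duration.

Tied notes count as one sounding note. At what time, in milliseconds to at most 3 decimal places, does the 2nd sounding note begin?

note 2 onset = 2/7b = 119.88ms

1. 0.0ms @ 0 + 119.88ms (2/7)
2. 119.88ms @ 2/7 + 119.88ms (2/7)
3. 239.76ms @ 4/7 + 239.76ms (4/7)
4. 479.52ms @ 8/7 + 119.88ms (2/7)
5. 599.401ms @ 10/7 + 119.88ms (2/7)
6. 719.281ms @ 12/7 + 119.88ms (2/7)
7. 839.161ms @ 2 + 559.441ms (4/3)
8. 1398.601ms @ 10/3 + 279.72ms (2/3)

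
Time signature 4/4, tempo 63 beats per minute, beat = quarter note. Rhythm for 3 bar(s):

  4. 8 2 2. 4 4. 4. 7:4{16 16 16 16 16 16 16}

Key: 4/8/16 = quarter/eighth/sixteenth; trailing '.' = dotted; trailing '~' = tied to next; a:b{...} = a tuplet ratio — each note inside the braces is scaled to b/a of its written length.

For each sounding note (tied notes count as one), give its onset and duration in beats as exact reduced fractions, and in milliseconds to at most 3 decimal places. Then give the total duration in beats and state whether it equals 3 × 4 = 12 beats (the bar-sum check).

1) 0.0ms=0b +1428.571ms=3/2b
2) 1428.571ms=3/2b +476.19ms=1/2b
3) 1904.762ms=2b +1904.762ms=2b
4) 3809.524ms=4b +2857.143ms=3b
5) 6666.667ms=7b +952.381ms=1b
6) 7619.048ms=8b +1428.571ms=3/2b
7) 9047.619ms=19/2b +1428.571ms=3/2b
8) 10476.19ms=11b +136.054ms=1/7b
9) 10612.245ms=78/7b +136.054ms=1/7b
10) 10748.299ms=79/7b +136.054ms=1/7b
11) 10884.354ms=80/7b +136.054ms=1/7b
12) 11020.408ms=81/7b +136.054ms=1/7b
13) 11156.463ms=82/7b +136.054ms=1/7b
14) 11292.517ms=83/7b +136.054ms=1/7b
Σ=12b of 12 (63bpm 4/4) — PASS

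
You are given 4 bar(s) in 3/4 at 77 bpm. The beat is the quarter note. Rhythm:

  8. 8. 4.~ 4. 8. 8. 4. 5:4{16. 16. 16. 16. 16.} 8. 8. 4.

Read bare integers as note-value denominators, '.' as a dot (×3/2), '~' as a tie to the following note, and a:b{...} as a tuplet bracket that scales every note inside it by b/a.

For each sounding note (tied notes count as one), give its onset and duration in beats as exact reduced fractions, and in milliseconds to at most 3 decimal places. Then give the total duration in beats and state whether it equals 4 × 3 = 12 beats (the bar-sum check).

1) 0.0ms=0b +584.416ms=3/4b
2) 584.416ms=3/4b +584.416ms=3/4b
3) 1168.831ms=3/2b +2337.662ms=3b
4) 3506.494ms=9/2b +584.416ms=3/4b
5) 4090.909ms=21/4b +584.416ms=3/4b
6) 4675.325ms=6b +1168.831ms=3/2b
7) 5844.156ms=15/2b +233.766ms=3/10b
8) 6077.922ms=39/5b +233.766ms=3/10b
9) 6311.688ms=81/10b +233.766ms=3/10b
10) 6545.455ms=42/5b +233.766ms=3/10b
11) 6779.221ms=87/10b +233.766ms=3/10b
12) 7012.987ms=9b +584.416ms=3/4b
13) 7597.403ms=39/4b +584.416ms=3/4b
14) 8181.818ms=21/2b +1168.831ms=3/2b
Σ=12b of 12 (77bpm 3/4) — PASS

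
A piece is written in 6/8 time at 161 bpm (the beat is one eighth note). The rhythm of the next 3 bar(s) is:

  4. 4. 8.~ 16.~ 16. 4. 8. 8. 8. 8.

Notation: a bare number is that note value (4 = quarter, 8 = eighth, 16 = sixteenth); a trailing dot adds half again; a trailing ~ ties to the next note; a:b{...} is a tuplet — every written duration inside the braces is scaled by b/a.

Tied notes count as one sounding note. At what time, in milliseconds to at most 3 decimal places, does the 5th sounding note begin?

note 5 onset = 12b = 4472.05ms

1. 0.0ms @ 0 + 1118.012ms (3)
2. 1118.012ms @ 3 + 1118.012ms (3)
3. 2236.025ms @ 6 + 1118.012ms (3)
4. 3354.037ms @ 9 + 1118.012ms (3)
5. 4472.05ms @ 12 + 559.006ms (3/2)
6. 5031.056ms @ 27/2 + 559.006ms (3/2)
7. 5590.062ms @ 15 + 559.006ms (3/2)
8. 6149.068ms @ 33/2 + 559.006ms (3/2)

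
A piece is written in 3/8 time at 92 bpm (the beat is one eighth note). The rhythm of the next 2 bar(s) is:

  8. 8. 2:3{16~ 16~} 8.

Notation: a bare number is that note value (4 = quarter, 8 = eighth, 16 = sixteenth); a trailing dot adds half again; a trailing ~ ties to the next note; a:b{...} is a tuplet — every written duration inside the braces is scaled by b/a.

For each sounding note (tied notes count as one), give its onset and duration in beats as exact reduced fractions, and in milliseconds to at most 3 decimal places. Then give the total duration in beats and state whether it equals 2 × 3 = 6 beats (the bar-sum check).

1) 0.0ms=0b +978.261ms=3/2b
2) 978.261ms=3/2b +978.261ms=3/2b
3) 1956.522ms=3b +1956.522ms=3b
Σ=6b of 6 (92bpm 3/8) — PASS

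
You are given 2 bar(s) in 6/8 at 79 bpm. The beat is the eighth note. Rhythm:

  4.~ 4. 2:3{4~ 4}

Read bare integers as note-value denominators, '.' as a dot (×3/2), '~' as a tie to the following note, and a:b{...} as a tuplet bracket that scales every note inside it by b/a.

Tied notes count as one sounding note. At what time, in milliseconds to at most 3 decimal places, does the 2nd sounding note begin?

1. 0.0ms @ 0 + 4556.962ms (6)
2. 4556.962ms @ 6 + 4556.962ms (6)

note 2 onset = 6b = 4556.962ms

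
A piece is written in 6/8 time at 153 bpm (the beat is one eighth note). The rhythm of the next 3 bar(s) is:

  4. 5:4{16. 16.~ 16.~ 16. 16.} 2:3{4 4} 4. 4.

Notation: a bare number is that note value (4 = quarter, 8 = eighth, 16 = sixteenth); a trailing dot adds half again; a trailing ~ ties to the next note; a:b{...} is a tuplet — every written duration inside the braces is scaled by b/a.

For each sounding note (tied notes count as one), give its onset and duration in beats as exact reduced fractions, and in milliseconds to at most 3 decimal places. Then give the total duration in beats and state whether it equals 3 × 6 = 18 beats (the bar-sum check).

1) 0.0ms=0b +1176.471ms=3b
2) 1176.471ms=3b +235.294ms=3/5b
3) 1411.765ms=18/5b +705.882ms=9/5b
4) 2117.647ms=27/5b +235.294ms=3/5b
5) 2352.941ms=6b +1176.471ms=3b
6) 3529.412ms=9b +1176.471ms=3b
7) 4705.882ms=12b +1176.471ms=3b
8) 5882.353ms=15b +1176.471ms=3b
Σ=18b of 18 (153bpm 6/8) — PASS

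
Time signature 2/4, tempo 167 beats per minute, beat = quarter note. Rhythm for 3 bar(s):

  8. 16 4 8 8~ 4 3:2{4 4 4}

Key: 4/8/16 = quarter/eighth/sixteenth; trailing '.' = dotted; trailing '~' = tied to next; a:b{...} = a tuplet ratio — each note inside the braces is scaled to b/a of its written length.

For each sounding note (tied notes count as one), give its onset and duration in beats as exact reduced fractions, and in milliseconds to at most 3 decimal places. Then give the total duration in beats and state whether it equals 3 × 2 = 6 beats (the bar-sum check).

1) 0.0ms=0b +269.461ms=3/4b
2) 269.461ms=3/4b +89.82ms=1/4b
3) 359.281ms=1b +359.281ms=1b
4) 718.563ms=2b +179.641ms=1/2b
5) 898.204ms=5/2b +538.922ms=3/2b
6) 1437.126ms=4b +239.521ms=2/3b
7) 1676.647ms=14/3b +239.521ms=2/3b
8) 1916.168ms=16/3b +239.521ms=2/3b
Σ=6b of 6 (167bpm 2/4) — PASS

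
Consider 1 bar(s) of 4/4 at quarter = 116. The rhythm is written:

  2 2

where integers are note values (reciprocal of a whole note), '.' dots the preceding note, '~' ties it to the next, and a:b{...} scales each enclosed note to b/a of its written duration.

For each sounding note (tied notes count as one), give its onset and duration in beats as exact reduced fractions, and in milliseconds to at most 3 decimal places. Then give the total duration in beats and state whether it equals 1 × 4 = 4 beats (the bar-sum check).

1) 0.0ms=0b +1034.483ms=2b
2) 1034.483ms=2b +1034.483ms=2b
Σ=4b of 4 (116bpm 4/4) — PASS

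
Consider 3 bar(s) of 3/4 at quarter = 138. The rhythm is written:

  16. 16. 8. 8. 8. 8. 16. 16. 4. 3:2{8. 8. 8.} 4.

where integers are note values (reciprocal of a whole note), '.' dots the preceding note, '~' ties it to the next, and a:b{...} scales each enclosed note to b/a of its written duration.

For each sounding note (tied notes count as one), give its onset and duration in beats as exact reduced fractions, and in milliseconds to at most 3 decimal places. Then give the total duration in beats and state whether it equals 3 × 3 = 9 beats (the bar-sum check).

1) 0.0ms=0b +163.043ms=3/8b
2) 163.043ms=3/8b +163.043ms=3/8b
3) 326.087ms=3/4b +326.087ms=3/4b
4) 652.174ms=3/2b +326.087ms=3/4b
5) 978.261ms=9/4b +326.087ms=3/4b
6) 1304.348ms=3b +326.087ms=3/4b
7) 1630.435ms=15/4b +163.043ms=3/8b
8) 1793.478ms=33/8b +163.043ms=3/8b
9) 1956.522ms=9/2b +652.174ms=3/2b
10) 2608.696ms=6b +217.391ms=1/2b
11) 2826.087ms=13/2b +217.391ms=1/2b
12) 3043.478ms=7b +217.391ms=1/2b
13) 3260.87ms=15/2b +652.174ms=3/2b
Σ=9b of 9 (138bpm 3/4) — PASS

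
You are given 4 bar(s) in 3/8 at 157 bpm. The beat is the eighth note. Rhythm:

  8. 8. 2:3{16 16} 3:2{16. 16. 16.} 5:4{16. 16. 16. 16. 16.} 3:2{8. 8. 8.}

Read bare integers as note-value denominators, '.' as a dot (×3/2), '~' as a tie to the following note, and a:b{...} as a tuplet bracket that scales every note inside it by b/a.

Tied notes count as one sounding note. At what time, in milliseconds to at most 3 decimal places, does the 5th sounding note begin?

note 5 onset = 9/2b = 1719.745ms

1. 0.0ms @ 0 + 573.248ms (3/2)
2. 573.248ms @ 3/2 + 573.248ms (3/2)
3. 1146.497ms @ 3 + 286.624ms (3/4)
4. 1433.121ms @ 15/4 + 286.624ms (3/4)
5. 1719.745ms @ 9/2 + 191.083ms (1/2)
6. 1910.828ms @ 5 + 191.083ms (1/2)
7. 2101.911ms @ 11/2 + 191.083ms (1/2)
8. 2292.994ms @ 6 + 229.299ms (3/5)
9. 2522.293ms @ 33/5 + 229.299ms (3/5)
10. 2751.592ms @ 36/5 + 229.299ms (3/5)
11. 2980.892ms @ 39/5 + 229.299ms (3/5)
12. 3210.191ms @ 42/5 + 229.299ms (3/5)
13. 3439.49ms @ 9 + 382.166ms (1)
14. 3821.656ms @ 10 + 382.166ms (1)
15. 4203.822ms @ 11 + 382.166ms (1)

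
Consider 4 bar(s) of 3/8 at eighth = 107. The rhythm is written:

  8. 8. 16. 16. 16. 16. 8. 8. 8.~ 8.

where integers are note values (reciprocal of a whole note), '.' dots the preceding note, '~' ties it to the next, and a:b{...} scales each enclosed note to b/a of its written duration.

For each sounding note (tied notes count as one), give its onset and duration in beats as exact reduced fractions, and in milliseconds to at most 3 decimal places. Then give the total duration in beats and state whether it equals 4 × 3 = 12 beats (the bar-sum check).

1) 0.0ms=0b +841.121ms=3/2b
2) 841.121ms=3/2b +841.121ms=3/2b
3) 1682.243ms=3b +420.561ms=3/4b
4) 2102.804ms=15/4b +420.561ms=3/4b
5) 2523.364ms=9/2b +420.561ms=3/4b
6) 2943.925ms=21/4b +420.561ms=3/4b
7) 3364.486ms=6b +841.121ms=3/2b
8) 4205.607ms=15/2b +841.121ms=3/2b
9) 5046.729ms=9b +1682.243ms=3b
Σ=12b of 12 (107bpm 3/8) — PASS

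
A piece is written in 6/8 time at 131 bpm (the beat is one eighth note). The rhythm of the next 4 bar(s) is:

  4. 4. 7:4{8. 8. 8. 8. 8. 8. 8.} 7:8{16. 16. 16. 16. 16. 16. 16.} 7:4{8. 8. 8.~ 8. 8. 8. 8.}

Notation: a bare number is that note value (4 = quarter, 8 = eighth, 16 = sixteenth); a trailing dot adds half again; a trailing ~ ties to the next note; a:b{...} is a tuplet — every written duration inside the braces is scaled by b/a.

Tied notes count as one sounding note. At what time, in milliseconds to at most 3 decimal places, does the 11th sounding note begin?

1. 0.0ms @ 0 + 1374.046ms (3)
2. 1374.046ms @ 3 + 1374.046ms (3)
3. 2748.092ms @ 6 + 392.585ms (6/7)
4. 3140.676ms @ 48/7 + 392.585ms (6/7)
5. 3533.261ms @ 54/7 + 392.585ms (6/7)
6. 3925.845ms @ 60/7 + 392.585ms (6/7)
7. 4318.43ms @ 66/7 + 392.585ms (6/7)
8. 4711.014ms @ 72/7 + 392.585ms (6/7)
9. 5103.599ms @ 78/7 + 392.585ms (6/7)
10. 5496.183ms @ 12 + 392.585ms (6/7)
11. 5888.768ms @ 90/7 + 392.585ms (6/7)
12. 6281.352ms @ 96/7 + 392.585ms (6/7)
13. 6673.937ms @ 102/7 + 392.585ms (6/7)
14. 7066.521ms @ 108/7 + 392.585ms (6/7)
15. 7459.106ms @ 114/7 + 392.585ms (6/7)
16. 7851.69ms @ 120/7 + 392.585ms (6/7)
17. 8244.275ms @ 18 + 392.585ms (6/7)
18. 8636.859ms @ 132/7 + 392.585ms (6/7)
19. 9029.444ms @ 138/7 + 785.169ms (12/7)
20. 9814.613ms @ 150/7 + 392.585ms (6/7)
21. 10207.197ms @ 156/7 + 392.585ms (6/7)
22. 10599.782ms @ 162/7 + 392.585ms (6/7)

note 11 onset = 90/7b = 5888.768ms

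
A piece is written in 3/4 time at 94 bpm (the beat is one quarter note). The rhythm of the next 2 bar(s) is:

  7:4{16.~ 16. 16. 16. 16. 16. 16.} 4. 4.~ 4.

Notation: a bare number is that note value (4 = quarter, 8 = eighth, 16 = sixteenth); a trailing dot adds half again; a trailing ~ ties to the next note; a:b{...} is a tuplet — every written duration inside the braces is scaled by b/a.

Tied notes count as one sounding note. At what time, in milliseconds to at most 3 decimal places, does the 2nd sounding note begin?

note 2 onset = 3/7b = 273.556ms

1. 0.0ms @ 0 + 273.556ms (3/7)
2. 273.556ms @ 3/7 + 136.778ms (3/14)
3. 410.334ms @ 9/14 + 136.778ms (3/14)
4. 547.112ms @ 6/7 + 136.778ms (3/14)
5. 683.891ms @ 15/14 + 136.778ms (3/14)
6. 820.669ms @ 9/7 + 136.778ms (3/14)
7. 957.447ms @ 3/2 + 957.447ms (3/2)
8. 1914.894ms @ 3 + 1914.894ms (3)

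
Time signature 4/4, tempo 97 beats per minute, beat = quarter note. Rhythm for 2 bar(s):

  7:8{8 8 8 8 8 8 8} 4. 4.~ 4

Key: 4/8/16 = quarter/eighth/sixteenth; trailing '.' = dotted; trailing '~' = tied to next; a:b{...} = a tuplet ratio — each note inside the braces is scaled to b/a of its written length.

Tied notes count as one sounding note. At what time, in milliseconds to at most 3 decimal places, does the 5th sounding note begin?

note 5 onset = 16/7b = 1413.844ms

1. 0.0ms @ 0 + 353.461ms (4/7)
2. 353.461ms @ 4/7 + 353.461ms (4/7)
3. 706.922ms @ 8/7 + 353.461ms (4/7)
4. 1060.383ms @ 12/7 + 353.461ms (4/7)
5. 1413.844ms @ 16/7 + 353.461ms (4/7)
6. 1767.305ms @ 20/7 + 353.461ms (4/7)
7. 2120.766ms @ 24/7 + 353.461ms (4/7)
8. 2474.227ms @ 4 + 927.835ms (3/2)
9. 3402.062ms @ 11/2 + 1546.392ms (5/2)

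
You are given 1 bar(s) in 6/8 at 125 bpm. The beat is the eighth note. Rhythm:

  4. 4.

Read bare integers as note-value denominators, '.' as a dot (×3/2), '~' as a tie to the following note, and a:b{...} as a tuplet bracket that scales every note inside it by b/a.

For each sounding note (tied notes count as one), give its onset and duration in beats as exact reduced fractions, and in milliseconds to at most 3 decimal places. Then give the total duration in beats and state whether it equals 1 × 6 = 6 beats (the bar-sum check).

1) 0.0ms=0b +1440.0ms=3b
2) 1440.0ms=3b +1440.0ms=3b
Σ=6b of 6 (125bpm 6/8) — PASS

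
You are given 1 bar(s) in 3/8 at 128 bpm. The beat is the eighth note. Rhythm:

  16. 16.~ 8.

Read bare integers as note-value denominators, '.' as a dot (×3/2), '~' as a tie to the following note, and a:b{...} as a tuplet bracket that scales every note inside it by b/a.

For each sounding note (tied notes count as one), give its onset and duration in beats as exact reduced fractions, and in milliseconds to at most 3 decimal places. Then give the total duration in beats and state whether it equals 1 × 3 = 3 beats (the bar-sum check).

1) 0.0ms=0b +351.562ms=3/4b
2) 351.562ms=3/4b +1054.688ms=9/4b
Σ=3b of 3 (128bpm 3/8) — PASS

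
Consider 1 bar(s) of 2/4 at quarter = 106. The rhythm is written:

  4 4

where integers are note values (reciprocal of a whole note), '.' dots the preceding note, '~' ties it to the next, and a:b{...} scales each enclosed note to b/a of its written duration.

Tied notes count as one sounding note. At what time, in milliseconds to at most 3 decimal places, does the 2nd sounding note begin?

1. 0.0ms @ 0 + 566.038ms (1)
2. 566.038ms @ 1 + 566.038ms (1)

note 2 onset = 1b = 566.038ms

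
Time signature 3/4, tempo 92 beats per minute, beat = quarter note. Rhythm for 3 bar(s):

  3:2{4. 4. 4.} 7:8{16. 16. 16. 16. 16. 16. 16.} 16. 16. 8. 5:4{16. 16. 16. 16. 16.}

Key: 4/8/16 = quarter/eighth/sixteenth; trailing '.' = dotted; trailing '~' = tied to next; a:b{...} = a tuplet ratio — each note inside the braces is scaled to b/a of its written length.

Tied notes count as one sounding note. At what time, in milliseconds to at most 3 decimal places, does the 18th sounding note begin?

note 18 onset = 87/10b = 5673.913ms

1. 0.0ms @ 0 + 652.174ms (1)
2. 652.174ms @ 1 + 652.174ms (1)
3. 1304.348ms @ 2 + 652.174ms (1)
4. 1956.522ms @ 3 + 279.503ms (3/7)
5. 2236.025ms @ 24/7 + 279.503ms (3/7)
6. 2515.528ms @ 27/7 + 279.503ms (3/7)
7. 2795.031ms @ 30/7 + 279.503ms (3/7)
8. 3074.534ms @ 33/7 + 279.503ms (3/7)
9. 3354.037ms @ 36/7 + 279.503ms (3/7)
10. 3633.54ms @ 39/7 + 279.503ms (3/7)
11. 3913.043ms @ 6 + 244.565ms (3/8)
12. 4157.609ms @ 51/8 + 244.565ms (3/8)
13. 4402.174ms @ 27/4 + 489.13ms (3/4)
14. 4891.304ms @ 15/2 + 195.652ms (3/10)
15. 5086.957ms @ 39/5 + 195.652ms (3/10)
16. 5282.609ms @ 81/10 + 195.652ms (3/10)
17. 5478.261ms @ 42/5 + 195.652ms (3/10)
18. 5673.913ms @ 87/10 + 195.652ms (3/10)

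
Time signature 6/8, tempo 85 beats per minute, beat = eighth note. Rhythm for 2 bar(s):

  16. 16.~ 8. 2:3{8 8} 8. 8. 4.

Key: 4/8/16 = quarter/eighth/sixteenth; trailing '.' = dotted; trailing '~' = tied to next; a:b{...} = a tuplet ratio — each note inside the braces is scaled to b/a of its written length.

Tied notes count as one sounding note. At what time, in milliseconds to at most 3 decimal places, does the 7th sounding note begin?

note 7 onset = 9b = 6352.941ms

1. 0.0ms @ 0 + 529.412ms (3/4)
2. 529.412ms @ 3/4 + 1588.235ms (9/4)
3. 2117.647ms @ 3 + 1058.824ms (3/2)
4. 3176.471ms @ 9/2 + 1058.824ms (3/2)
5. 4235.294ms @ 6 + 1058.824ms (3/2)
6. 5294.118ms @ 15/2 + 1058.824ms (3/2)
7. 6352.941ms @ 9 + 2117.647ms (3)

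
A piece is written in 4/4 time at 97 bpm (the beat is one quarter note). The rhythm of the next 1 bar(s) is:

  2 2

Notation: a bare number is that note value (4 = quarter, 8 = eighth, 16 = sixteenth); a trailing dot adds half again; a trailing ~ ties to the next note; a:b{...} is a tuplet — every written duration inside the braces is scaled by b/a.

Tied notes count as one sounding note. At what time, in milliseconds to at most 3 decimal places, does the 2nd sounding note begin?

1. 0.0ms @ 0 + 1237.113ms (2)
2. 1237.113ms @ 2 + 1237.113ms (2)

note 2 onset = 2b = 1237.113ms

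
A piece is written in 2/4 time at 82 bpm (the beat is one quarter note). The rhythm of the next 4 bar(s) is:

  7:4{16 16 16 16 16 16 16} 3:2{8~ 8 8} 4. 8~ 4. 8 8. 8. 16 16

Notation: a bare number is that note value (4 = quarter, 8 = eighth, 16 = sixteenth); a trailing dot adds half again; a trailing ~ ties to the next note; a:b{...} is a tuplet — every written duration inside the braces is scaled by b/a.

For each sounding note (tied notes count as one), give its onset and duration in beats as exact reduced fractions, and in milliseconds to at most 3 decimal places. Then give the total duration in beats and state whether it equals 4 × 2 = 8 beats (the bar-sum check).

1) 0.0ms=0b +104.53ms=1/7b
2) 104.53ms=1/7b +104.53ms=1/7b
3) 209.059ms=2/7b +104.53ms=1/7b
4) 313.589ms=3/7b +104.53ms=1/7b
5) 418.118ms=4/7b +104.53ms=1/7b
6) 522.648ms=5/7b +104.53ms=1/7b
7) 627.178ms=6/7b +104.53ms=1/7b
8) 731.707ms=1b +487.805ms=2/3b
9) 1219.512ms=5/3b +243.902ms=1/3b
10) 1463.415ms=2b +1097.561ms=3/2b
11) 2560.976ms=7/2b +1463.415ms=2b
12) 4024.39ms=11/2b +365.854ms=1/2b
13) 4390.244ms=6b +548.78ms=3/4b
14) 4939.024ms=27/4b +548.78ms=3/4b
15) 5487.805ms=15/2b +182.927ms=1/4b
16) 5670.732ms=31/4b +182.927ms=1/4b
Σ=8b of 8 (82bpm 2/4) — PASS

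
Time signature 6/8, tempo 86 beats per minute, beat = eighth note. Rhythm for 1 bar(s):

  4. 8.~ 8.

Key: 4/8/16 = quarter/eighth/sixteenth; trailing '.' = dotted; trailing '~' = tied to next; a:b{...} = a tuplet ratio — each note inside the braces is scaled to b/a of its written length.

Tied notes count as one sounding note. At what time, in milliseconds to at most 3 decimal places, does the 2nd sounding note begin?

1. 0.0ms @ 0 + 2093.023ms (3)
2. 2093.023ms @ 3 + 2093.023ms (3)

note 2 onset = 3b = 2093.023ms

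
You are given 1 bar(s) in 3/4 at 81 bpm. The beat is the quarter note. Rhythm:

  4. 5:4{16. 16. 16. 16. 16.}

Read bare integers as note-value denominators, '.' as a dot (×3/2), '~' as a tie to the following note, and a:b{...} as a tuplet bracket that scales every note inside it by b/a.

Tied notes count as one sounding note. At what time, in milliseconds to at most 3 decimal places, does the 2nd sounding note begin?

note 2 onset = 3/2b = 1111.111ms

1. 0.0ms @ 0 + 1111.111ms (3/2)
2. 1111.111ms @ 3/2 + 222.222ms (3/10)
3. 1333.333ms @ 9/5 + 222.222ms (3/10)
4. 1555.556ms @ 21/10 + 222.222ms (3/10)
5. 1777.778ms @ 12/5 + 222.222ms (3/10)
6. 2000.0ms @ 27/10 + 222.222ms (3/10)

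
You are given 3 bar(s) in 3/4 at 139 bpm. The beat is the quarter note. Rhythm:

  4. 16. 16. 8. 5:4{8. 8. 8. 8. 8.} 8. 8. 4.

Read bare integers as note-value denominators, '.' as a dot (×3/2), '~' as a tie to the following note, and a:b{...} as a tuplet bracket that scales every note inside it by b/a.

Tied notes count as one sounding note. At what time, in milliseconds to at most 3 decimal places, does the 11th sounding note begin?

1. 0.0ms @ 0 + 647.482ms (3/2)
2. 647.482ms @ 3/2 + 161.871ms (3/8)
3. 809.353ms @ 15/8 + 161.871ms (3/8)
4. 971.223ms @ 9/4 + 323.741ms (3/4)
5. 1294.964ms @ 3 + 258.993ms (3/5)
6. 1553.957ms @ 18/5 + 258.993ms (3/5)
7. 1812.95ms @ 21/5 + 258.993ms (3/5)
8. 2071.942ms @ 24/5 + 258.993ms (3/5)
9. 2330.935ms @ 27/5 + 258.993ms (3/5)
10. 2589.928ms @ 6 + 323.741ms (3/4)
11. 2913.669ms @ 27/4 + 323.741ms (3/4)
12. 3237.41ms @ 15/2 + 647.482ms (3/2)

note 11 onset = 27/4b = 2913.669ms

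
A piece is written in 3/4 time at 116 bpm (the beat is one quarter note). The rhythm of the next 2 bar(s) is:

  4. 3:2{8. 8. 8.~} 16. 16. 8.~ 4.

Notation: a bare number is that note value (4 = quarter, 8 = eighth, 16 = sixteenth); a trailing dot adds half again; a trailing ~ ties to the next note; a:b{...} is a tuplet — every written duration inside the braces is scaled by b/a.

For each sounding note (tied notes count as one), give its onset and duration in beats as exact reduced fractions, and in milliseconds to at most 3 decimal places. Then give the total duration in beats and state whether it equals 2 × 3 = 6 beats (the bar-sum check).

1) 0.0ms=0b +775.862ms=3/2b
2) 775.862ms=3/2b +258.621ms=1/2b
3) 1034.483ms=2b +258.621ms=1/2b
4) 1293.103ms=5/2b +452.586ms=7/8b
5) 1745.69ms=27/8b +193.966ms=3/8b
6) 1939.655ms=15/4b +1163.793ms=9/4b
Σ=6b of 6 (116bpm 3/4) — PASS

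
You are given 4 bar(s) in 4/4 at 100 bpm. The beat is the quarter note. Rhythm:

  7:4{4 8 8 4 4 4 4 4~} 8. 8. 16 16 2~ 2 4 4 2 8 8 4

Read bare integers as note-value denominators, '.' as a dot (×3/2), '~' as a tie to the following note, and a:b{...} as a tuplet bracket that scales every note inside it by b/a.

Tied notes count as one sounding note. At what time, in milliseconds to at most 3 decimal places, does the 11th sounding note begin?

note 11 onset = 23/4b = 3450.0ms

1. 0.0ms @ 0 + 342.857ms (4/7)
2. 342.857ms @ 4/7 + 171.429ms (2/7)
3. 514.286ms @ 6/7 + 171.429ms (2/7)
4. 685.714ms @ 8/7 + 342.857ms (4/7)
5. 1028.571ms @ 12/7 + 342.857ms (4/7)
6. 1371.429ms @ 16/7 + 342.857ms (4/7)
7. 1714.286ms @ 20/7 + 342.857ms (4/7)
8. 2057.143ms @ 24/7 + 792.857ms (37/28)
9. 2850.0ms @ 19/4 + 450.0ms (3/4)
10. 3300.0ms @ 11/2 + 150.0ms (1/4)
11. 3450.0ms @ 23/4 + 150.0ms (1/4)
12. 3600.0ms @ 6 + 2400.0ms (4)
13. 6000.0ms @ 10 + 600.0ms (1)
14. 6600.0ms @ 11 + 600.0ms (1)
15. 7200.0ms @ 12 + 1200.0ms (2)
16. 8400.0ms @ 14 + 300.0ms (1/2)
17. 8700.0ms @ 29/2 + 300.0ms (1/2)
18. 9000.0ms @ 15 + 600.0ms (1)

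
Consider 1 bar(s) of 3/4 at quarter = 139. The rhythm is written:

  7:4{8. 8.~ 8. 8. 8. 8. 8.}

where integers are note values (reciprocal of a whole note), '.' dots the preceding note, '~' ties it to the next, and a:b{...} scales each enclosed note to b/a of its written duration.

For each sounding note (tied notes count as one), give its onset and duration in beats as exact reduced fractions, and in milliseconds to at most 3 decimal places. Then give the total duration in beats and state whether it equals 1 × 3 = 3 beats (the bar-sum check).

1) 0.0ms=0b +184.995ms=3/7b
2) 184.995ms=3/7b +369.99ms=6/7b
3) 554.985ms=9/7b +184.995ms=3/7b
4) 739.979ms=12/7b +184.995ms=3/7b
5) 924.974ms=15/7b +184.995ms=3/7b
6) 1109.969ms=18/7b +184.995ms=3/7b
Σ=3b of 3 (139bpm 3/4) — PASS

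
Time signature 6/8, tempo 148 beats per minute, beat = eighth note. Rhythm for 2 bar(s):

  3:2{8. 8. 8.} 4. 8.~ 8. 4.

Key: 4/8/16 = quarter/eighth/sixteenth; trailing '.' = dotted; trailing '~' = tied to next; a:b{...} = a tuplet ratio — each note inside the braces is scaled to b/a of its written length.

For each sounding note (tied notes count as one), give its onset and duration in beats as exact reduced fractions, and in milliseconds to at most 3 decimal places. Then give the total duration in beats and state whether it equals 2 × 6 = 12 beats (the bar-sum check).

1) 0.0ms=0b +405.405ms=1b
2) 405.405ms=1b +405.405ms=1b
3) 810.811ms=2b +405.405ms=1b
4) 1216.216ms=3b +1216.216ms=3b
5) 2432.432ms=6b +1216.216ms=3b
6) 3648.649ms=9b +1216.216ms=3b
Σ=12b of 12 (148bpm 6/8) — PASS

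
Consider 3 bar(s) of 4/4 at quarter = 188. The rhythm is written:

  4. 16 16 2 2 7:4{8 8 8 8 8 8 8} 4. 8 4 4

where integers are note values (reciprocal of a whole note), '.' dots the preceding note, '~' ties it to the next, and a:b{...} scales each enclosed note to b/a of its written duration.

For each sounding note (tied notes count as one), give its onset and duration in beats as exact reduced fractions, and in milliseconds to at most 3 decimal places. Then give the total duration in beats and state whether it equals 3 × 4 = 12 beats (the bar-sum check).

1) 0.0ms=0b +478.723ms=3/2b
2) 478.723ms=3/2b +79.787ms=1/4b
3) 558.511ms=7/4b +79.787ms=1/4b
4) 638.298ms=2b +638.298ms=2b
5) 1276.596ms=4b +638.298ms=2b
6) 1914.894ms=6b +91.185ms=2/7b
7) 2006.079ms=44/7b +91.185ms=2/7b
8) 2097.264ms=46/7b +91.185ms=2/7b
9) 2188.45ms=48/7b +91.185ms=2/7b
10) 2279.635ms=50/7b +91.185ms=2/7b
11) 2370.821ms=52/7b +91.185ms=2/7b
12) 2462.006ms=54/7b +91.185ms=2/7b
13) 2553.191ms=8b +478.723ms=3/2b
14) 3031.915ms=19/2b +159.574ms=1/2b
15) 3191.489ms=10b +319.149ms=1b
16) 3510.638ms=11b +319.149ms=1b
Σ=12b of 12 (188bpm 4/4) — PASS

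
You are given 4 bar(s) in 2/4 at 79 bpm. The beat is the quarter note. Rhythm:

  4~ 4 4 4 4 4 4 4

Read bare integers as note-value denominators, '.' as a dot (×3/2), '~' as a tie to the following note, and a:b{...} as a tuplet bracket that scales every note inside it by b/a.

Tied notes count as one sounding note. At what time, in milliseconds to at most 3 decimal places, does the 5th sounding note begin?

1. 0.0ms @ 0 + 1518.987ms (2)
2. 1518.987ms @ 2 + 759.494ms (1)
3. 2278.481ms @ 3 + 759.494ms (1)
4. 3037.975ms @ 4 + 759.494ms (1)
5. 3797.468ms @ 5 + 759.494ms (1)
6. 4556.962ms @ 6 + 759.494ms (1)
7. 5316.456ms @ 7 + 759.494ms (1)

note 5 onset = 5b = 3797.468ms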